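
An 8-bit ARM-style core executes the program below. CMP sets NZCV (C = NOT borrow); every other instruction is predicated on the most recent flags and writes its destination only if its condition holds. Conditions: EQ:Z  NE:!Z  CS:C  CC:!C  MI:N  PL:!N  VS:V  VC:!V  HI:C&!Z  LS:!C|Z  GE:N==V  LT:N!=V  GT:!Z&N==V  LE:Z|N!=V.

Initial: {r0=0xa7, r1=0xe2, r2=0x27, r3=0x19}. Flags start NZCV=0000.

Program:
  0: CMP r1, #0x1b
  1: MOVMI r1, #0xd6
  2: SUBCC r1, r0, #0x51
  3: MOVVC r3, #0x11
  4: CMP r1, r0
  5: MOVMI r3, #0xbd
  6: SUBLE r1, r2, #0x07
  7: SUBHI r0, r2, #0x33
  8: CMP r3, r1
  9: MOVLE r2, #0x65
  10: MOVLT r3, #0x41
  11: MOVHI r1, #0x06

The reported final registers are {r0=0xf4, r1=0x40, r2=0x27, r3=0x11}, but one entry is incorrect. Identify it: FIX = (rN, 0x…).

FIX = (r1, 0xd6)

[0] flags=1010 → (cmp)
[1] flags=1010 MI?T → r1=0xd6
[2] flags=1010 CC?F → skip
[3] flags=1010 VC?T → r3=0x11
[4] flags=0010 → (cmp)
[5] flags=0010 MI?F → skip
[6] flags=0010 LE?F → skip
[7] flags=0010 HI?T → r0=0xf4
[8] flags=0000 → (cmp)
[9] flags=0000 LE?F → skip
[10] flags=0000 LT?F → skip
[11] flags=0000 HI?F → skip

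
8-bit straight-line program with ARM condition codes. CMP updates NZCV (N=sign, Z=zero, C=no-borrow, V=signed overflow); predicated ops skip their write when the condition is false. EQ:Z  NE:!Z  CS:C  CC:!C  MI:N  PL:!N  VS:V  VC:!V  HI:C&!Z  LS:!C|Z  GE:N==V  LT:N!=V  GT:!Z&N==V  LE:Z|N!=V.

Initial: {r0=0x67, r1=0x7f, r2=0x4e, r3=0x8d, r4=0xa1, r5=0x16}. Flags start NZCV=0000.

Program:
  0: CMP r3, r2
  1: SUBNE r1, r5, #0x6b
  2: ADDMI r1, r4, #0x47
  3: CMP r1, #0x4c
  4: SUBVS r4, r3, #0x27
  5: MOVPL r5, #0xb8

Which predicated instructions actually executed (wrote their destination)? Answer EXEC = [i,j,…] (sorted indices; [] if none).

EXEC = [1,4,5]

0: ✓ CMP  NZCV=0011
1: ✓ SUBNE  r1←0xab
2: · ADDMI
3: ✓ CMP  NZCV=0011
4: ✓ SUBVS  r4←0x66
5: ✓ MOVPL  r5←0xb8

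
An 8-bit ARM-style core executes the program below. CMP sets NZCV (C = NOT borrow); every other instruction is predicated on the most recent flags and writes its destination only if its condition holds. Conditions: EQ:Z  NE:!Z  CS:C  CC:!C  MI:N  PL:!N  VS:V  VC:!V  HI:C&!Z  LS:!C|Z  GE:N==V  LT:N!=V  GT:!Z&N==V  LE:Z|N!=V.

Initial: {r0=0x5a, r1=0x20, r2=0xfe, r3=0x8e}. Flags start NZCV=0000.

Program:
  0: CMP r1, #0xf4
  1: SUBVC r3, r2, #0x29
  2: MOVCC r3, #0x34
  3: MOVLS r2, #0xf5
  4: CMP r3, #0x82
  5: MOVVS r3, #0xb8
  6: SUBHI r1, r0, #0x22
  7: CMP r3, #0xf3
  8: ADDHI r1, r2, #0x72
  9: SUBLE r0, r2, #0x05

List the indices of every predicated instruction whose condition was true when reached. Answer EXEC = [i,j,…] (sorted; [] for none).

EXEC = [1,2,3,5,9]

0: ✓ CMP  NZCV=0000
1: ✓ SUBVC  r3←0xd5
2: ✓ MOVCC  r3←0x34
3: ✓ MOVLS  r2←0xf5
4: ✓ CMP  NZCV=1001
5: ✓ MOVVS  r3←0xb8
6: · SUBHI
7: ✓ CMP  NZCV=1000
8: · ADDHI
9: ✓ SUBLE  r0←0xf0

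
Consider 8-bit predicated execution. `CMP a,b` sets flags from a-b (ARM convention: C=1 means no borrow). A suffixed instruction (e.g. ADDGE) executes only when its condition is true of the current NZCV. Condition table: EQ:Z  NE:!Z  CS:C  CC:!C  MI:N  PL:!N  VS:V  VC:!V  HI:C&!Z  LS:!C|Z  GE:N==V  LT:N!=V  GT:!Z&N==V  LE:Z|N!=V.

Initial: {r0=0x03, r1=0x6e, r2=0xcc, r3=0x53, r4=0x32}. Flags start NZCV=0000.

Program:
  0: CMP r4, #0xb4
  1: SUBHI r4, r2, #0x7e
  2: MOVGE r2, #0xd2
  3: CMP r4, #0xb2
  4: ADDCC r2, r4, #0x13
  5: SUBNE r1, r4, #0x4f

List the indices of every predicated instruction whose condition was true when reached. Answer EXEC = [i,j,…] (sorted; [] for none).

[0] flags=0000 → (cmp)
[1] flags=0000 HI?F → skip
[2] flags=0000 GE?T → r2=0xd2
[3] flags=1001 → (cmp)
[4] flags=1001 CC?T → r2=0x45
[5] flags=1001 NE?T → r1=0xe3

EXEC = [2,4,5]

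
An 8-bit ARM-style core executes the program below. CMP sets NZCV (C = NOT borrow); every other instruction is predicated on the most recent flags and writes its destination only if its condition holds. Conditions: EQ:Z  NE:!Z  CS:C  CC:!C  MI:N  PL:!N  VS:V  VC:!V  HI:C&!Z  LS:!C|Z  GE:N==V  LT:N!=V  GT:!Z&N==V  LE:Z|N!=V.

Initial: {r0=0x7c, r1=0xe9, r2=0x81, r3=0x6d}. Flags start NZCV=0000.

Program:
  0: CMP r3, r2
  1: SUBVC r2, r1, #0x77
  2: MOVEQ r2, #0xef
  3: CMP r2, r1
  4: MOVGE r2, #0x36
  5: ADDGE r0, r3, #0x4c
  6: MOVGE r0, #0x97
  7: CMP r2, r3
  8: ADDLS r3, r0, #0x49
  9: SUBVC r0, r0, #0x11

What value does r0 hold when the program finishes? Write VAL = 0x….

0: ✓ CMP  NZCV=1001
1: · SUBVC
2: · MOVEQ
3: ✓ CMP  NZCV=1000
4: · MOVGE
5: · ADDGE
6: · MOVGE
7: ✓ CMP  NZCV=0011
8: · ADDLS
9: · SUBVC

VAL = 0x7c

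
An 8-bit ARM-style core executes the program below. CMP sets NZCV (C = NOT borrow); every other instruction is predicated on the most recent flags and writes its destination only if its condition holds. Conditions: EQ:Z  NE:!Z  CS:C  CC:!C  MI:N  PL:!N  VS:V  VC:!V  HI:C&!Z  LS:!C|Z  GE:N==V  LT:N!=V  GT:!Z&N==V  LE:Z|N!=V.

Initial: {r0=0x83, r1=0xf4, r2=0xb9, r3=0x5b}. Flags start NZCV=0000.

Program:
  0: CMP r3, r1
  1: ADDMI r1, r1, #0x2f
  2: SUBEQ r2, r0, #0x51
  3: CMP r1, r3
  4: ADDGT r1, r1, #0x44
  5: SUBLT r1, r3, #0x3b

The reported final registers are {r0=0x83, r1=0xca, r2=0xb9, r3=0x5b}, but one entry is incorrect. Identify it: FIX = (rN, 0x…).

FIX = (r1, 0x20)

0: ✓ CMP  NZCV=0000
1: · ADDMI
2: · SUBEQ
3: ✓ CMP  NZCV=1010
4: · ADDGT
5: ✓ SUBLT  r1←0x20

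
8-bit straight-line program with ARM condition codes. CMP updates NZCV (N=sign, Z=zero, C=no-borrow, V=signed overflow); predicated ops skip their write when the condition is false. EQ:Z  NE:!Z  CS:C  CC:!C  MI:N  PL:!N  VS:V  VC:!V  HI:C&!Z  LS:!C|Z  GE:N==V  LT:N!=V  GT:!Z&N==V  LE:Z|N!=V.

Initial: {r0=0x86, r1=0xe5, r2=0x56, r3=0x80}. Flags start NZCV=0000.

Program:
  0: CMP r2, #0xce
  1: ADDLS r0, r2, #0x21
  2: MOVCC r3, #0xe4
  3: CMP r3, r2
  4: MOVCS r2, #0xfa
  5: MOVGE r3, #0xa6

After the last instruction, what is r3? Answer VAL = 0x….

VAL = 0xe4

[0] flags=1001 → (cmp)
[1] flags=1001 LS?T → r0=0x77
[2] flags=1001 CC?T → r3=0xe4
[3] flags=1010 → (cmp)
[4] flags=1010 CS?T → r2=0xfa
[5] flags=1010 GE?F → skip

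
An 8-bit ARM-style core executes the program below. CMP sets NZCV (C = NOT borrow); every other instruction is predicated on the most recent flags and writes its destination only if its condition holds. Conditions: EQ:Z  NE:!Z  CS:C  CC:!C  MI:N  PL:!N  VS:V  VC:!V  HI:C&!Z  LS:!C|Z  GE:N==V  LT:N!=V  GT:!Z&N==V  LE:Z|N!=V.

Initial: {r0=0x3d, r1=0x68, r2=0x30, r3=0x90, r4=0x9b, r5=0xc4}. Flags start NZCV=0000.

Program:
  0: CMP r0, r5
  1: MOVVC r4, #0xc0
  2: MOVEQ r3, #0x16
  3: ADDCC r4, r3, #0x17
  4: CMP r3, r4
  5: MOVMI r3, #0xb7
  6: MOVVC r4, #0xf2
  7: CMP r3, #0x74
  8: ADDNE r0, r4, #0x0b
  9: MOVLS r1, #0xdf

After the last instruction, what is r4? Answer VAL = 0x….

[0] flags=0000 → (cmp)
[1] flags=0000 VC?T → r4=0xc0
[2] flags=0000 EQ?F → skip
[3] flags=0000 CC?T → r4=0xa7
[4] flags=1000 → (cmp)
[5] flags=1000 MI?T → r3=0xb7
[6] flags=1000 VC?T → r4=0xf2
[7] flags=0011 → (cmp)
[8] flags=0011 NE?T → r0=0xfd
[9] flags=0011 LS?F → skip

VAL = 0xf2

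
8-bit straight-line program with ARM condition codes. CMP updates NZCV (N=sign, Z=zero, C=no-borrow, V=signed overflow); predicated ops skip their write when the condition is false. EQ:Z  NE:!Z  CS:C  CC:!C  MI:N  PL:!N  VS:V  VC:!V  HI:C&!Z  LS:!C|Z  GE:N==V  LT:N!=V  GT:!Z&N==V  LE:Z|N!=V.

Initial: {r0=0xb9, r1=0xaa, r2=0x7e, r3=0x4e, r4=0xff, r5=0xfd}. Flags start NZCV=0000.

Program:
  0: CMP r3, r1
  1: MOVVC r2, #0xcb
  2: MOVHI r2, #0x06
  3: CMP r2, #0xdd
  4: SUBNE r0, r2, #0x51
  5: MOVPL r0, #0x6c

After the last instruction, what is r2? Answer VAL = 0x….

VAL = 0x7e

0: ✓ CMP  NZCV=1001
1: · MOVVC
2: · MOVHI
3: ✓ CMP  NZCV=1001
4: ✓ SUBNE  r0←0x2d
5: · MOVPL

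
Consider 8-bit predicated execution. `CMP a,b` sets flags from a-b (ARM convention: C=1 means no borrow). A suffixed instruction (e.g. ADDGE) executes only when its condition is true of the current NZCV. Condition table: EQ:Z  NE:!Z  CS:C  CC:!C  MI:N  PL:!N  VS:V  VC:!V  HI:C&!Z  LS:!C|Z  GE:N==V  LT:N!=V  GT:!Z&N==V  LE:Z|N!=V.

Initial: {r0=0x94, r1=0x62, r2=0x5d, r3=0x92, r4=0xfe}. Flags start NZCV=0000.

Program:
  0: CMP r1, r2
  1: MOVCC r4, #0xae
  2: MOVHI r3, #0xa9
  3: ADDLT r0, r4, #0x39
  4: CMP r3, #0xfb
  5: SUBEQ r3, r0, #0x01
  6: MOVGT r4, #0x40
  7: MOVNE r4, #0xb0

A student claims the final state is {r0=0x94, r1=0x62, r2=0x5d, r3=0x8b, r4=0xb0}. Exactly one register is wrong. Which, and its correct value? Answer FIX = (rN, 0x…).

[0] flags=0010 → (cmp)
[1] flags=0010 CC?F → skip
[2] flags=0010 HI?T → r3=0xa9
[3] flags=0010 LT?F → skip
[4] flags=1000 → (cmp)
[5] flags=1000 EQ?F → skip
[6] flags=1000 GT?F → skip
[7] flags=1000 NE?T → r4=0xb0

FIX = (r3, 0xa9)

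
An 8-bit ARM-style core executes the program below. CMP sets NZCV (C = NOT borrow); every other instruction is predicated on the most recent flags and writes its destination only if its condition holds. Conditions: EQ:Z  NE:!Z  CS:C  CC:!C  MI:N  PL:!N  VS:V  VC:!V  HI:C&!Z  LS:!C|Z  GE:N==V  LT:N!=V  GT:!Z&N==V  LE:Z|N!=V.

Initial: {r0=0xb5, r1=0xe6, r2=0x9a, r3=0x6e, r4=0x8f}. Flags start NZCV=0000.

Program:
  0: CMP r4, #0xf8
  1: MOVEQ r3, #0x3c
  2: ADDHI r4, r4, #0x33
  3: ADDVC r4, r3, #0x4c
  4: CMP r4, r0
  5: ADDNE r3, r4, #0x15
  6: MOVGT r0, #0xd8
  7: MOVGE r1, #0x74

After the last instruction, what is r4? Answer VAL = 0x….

VAL = 0xba

0: ✓ CMP  NZCV=1000
1: · MOVEQ
2: · ADDHI
3: ✓ ADDVC  r4←0xba
4: ✓ CMP  NZCV=0010
5: ✓ ADDNE  r3←0xcf
6: ✓ MOVGT  r0←0xd8
7: ✓ MOVGE  r1←0x74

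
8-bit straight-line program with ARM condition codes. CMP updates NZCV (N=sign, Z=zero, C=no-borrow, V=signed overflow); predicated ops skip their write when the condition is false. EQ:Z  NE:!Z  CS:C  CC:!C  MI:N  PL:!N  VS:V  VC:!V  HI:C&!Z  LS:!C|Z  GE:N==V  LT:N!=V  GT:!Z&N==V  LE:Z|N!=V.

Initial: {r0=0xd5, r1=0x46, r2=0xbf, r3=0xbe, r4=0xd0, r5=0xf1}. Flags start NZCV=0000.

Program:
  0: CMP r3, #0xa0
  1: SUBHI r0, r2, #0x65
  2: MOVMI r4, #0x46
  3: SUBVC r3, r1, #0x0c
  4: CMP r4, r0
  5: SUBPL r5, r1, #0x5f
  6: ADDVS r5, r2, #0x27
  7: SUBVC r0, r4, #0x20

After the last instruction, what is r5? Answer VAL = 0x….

[0] flags=0010 → (cmp)
[1] flags=0010 HI?T → r0=0x5a
[2] flags=0010 MI?F → skip
[3] flags=0010 VC?T → r3=0x3a
[4] flags=0011 → (cmp)
[5] flags=0011 PL?T → r5=0xe7
[6] flags=0011 VS?T → r5=0xe6
[7] flags=0011 VC?F → skip

VAL = 0xe6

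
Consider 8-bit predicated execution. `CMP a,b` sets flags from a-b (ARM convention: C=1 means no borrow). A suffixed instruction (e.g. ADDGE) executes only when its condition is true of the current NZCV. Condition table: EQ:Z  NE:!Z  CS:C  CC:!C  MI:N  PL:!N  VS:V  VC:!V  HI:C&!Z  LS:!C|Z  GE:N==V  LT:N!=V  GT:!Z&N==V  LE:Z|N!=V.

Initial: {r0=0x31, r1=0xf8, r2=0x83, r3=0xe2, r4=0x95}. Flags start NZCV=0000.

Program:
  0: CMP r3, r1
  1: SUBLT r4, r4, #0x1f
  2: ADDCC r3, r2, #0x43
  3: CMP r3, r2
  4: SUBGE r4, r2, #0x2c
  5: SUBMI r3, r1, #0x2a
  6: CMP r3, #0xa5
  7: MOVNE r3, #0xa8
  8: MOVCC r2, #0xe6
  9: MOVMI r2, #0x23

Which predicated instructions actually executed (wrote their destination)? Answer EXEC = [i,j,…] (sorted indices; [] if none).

0: ✓ CMP  NZCV=1000
1: ✓ SUBLT  r4←0x76
2: ✓ ADDCC  r3←0xc6
3: ✓ CMP  NZCV=0010
4: ✓ SUBGE  r4←0x57
5: · SUBMI
6: ✓ CMP  NZCV=0010
7: ✓ MOVNE  r3←0xa8
8: · MOVCC
9: · MOVMI

EXEC = [1,2,4,7]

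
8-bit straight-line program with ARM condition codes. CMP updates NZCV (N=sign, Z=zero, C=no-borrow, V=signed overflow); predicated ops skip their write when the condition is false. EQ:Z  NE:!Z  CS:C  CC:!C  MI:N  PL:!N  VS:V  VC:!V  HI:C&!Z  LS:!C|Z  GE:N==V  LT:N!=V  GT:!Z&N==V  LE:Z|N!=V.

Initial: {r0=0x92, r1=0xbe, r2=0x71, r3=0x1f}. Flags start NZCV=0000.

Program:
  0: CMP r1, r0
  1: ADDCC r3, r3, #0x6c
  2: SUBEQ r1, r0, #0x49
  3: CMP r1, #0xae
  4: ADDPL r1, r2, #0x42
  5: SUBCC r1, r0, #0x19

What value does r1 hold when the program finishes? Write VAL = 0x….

VAL = 0xb3

[0] flags=0010 → (cmp)
[1] flags=0010 CC?F → skip
[2] flags=0010 EQ?F → skip
[3] flags=0010 → (cmp)
[4] flags=0010 PL?T → r1=0xb3
[5] flags=0010 CC?F → skip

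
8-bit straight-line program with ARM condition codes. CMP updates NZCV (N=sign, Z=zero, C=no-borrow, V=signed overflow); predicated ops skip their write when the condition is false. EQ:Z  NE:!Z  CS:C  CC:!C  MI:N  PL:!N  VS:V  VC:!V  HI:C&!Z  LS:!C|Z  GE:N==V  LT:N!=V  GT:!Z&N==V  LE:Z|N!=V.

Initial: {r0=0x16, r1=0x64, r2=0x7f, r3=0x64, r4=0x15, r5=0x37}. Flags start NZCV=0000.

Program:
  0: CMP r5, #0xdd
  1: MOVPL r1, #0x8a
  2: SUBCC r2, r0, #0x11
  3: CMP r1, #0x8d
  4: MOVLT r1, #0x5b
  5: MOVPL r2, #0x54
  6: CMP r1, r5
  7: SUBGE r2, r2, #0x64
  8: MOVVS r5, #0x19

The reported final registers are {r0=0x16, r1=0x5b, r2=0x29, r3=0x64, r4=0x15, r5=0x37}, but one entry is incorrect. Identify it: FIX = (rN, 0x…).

0: ✓ CMP  NZCV=0000
1: ✓ MOVPL  r1←0x8a
2: ✓ SUBCC  r2←0x05
3: ✓ CMP  NZCV=1000
4: ✓ MOVLT  r1←0x5b
5: · MOVPL
6: ✓ CMP  NZCV=0010
7: ✓ SUBGE  r2←0xa1
8: · MOVVS

FIX = (r2, 0xa1)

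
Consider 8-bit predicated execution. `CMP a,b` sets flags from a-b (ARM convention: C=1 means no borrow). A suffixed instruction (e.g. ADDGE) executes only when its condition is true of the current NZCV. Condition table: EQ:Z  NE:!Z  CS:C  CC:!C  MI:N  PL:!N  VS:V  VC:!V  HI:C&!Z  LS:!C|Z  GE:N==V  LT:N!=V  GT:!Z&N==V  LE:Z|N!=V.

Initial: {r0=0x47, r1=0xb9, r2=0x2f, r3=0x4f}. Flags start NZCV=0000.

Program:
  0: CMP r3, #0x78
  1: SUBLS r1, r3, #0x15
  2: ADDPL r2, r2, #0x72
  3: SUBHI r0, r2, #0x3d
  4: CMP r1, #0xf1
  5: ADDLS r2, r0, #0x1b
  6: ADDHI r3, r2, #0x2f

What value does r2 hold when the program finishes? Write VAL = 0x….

VAL = 0x62

[0] flags=1000 → (cmp)
[1] flags=1000 LS?T → r1=0x3a
[2] flags=1000 PL?F → skip
[3] flags=1000 HI?F → skip
[4] flags=0000 → (cmp)
[5] flags=0000 LS?T → r2=0x62
[6] flags=0000 HI?F → skip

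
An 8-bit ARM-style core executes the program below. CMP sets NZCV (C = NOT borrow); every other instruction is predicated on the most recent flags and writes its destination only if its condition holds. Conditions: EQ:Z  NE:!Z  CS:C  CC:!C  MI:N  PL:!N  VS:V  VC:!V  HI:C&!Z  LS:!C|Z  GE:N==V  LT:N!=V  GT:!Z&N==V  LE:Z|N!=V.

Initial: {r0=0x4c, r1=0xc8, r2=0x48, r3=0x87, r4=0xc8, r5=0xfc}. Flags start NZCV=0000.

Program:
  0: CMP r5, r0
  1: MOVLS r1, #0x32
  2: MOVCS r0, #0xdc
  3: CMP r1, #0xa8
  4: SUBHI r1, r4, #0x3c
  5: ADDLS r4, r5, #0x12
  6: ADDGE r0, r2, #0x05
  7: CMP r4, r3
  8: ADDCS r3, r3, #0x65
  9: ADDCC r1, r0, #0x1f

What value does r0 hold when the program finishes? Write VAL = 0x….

[0] flags=1010 → (cmp)
[1] flags=1010 LS?F → skip
[2] flags=1010 CS?T → r0=0xdc
[3] flags=0010 → (cmp)
[4] flags=0010 HI?T → r1=0x8c
[5] flags=0010 LS?F → skip
[6] flags=0010 GE?T → r0=0x4d
[7] flags=0010 → (cmp)
[8] flags=0010 CS?T → r3=0xec
[9] flags=0010 CC?F → skip

VAL = 0x4d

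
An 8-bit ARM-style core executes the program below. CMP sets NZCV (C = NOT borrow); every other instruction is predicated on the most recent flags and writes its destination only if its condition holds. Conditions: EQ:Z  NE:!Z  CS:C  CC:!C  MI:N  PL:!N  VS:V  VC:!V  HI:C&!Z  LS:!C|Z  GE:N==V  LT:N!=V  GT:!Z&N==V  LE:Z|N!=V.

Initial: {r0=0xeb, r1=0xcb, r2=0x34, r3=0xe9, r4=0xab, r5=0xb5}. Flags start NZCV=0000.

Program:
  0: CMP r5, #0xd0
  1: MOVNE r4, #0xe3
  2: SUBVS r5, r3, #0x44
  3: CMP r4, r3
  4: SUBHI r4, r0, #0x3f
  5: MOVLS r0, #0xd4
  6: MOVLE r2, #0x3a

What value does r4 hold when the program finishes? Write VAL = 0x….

VAL = 0xe3

[0] flags=1000 → (cmp)
[1] flags=1000 NE?T → r4=0xe3
[2] flags=1000 VS?F → skip
[3] flags=1000 → (cmp)
[4] flags=1000 HI?F → skip
[5] flags=1000 LS?T → r0=0xd4
[6] flags=1000 LE?T → r2=0x3a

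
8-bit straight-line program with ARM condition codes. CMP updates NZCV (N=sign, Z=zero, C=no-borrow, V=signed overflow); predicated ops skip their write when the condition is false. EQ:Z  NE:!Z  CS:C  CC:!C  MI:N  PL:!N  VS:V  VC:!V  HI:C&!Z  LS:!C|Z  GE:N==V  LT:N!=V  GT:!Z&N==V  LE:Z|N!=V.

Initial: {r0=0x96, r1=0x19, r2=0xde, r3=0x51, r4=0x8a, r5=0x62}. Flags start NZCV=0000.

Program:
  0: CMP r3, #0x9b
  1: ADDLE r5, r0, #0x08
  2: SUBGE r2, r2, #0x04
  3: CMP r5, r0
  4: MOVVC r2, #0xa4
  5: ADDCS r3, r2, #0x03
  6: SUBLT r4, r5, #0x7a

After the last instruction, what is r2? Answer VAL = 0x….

VAL = 0xda

0: ✓ CMP  NZCV=1001
1: · ADDLE
2: ✓ SUBGE  r2←0xda
3: ✓ CMP  NZCV=1001
4: · MOVVC
5: · ADDCS
6: · SUBLT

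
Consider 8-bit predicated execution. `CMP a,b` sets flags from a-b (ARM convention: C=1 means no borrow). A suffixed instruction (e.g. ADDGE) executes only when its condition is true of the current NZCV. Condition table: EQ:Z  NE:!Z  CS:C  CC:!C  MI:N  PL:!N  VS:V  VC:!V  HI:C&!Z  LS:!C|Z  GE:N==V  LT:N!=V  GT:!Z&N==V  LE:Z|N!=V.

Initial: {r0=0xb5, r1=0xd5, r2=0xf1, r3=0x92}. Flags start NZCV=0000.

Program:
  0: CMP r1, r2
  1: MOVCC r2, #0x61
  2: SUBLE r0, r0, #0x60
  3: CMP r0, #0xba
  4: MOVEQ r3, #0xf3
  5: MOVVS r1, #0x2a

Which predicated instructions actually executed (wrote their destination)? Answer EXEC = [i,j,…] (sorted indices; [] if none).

[0] flags=1000 → (cmp)
[1] flags=1000 CC?T → r2=0x61
[2] flags=1000 LE?T → r0=0x55
[3] flags=1001 → (cmp)
[4] flags=1001 EQ?F → skip
[5] flags=1001 VS?T → r1=0x2a

EXEC = [1,2,5]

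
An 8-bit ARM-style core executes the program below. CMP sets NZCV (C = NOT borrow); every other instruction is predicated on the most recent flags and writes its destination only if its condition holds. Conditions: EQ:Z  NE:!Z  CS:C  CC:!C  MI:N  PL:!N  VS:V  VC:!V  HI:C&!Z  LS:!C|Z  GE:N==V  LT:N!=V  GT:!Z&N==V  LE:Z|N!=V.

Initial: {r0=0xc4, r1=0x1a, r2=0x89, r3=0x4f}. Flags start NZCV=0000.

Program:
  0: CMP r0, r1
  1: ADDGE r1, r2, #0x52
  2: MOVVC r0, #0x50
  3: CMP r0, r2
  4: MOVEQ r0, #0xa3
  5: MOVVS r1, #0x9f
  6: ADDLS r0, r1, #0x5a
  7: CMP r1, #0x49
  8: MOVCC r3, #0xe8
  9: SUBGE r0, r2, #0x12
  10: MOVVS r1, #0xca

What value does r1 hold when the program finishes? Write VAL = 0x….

[0] flags=1010 → (cmp)
[1] flags=1010 GE?F → skip
[2] flags=1010 VC?T → r0=0x50
[3] flags=1001 → (cmp)
[4] flags=1001 EQ?F → skip
[5] flags=1001 VS?T → r1=0x9f
[6] flags=1001 LS?T → r0=0xf9
[7] flags=0011 → (cmp)
[8] flags=0011 CC?F → skip
[9] flags=0011 GE?F → skip
[10] flags=0011 VS?T → r1=0xca

VAL = 0xca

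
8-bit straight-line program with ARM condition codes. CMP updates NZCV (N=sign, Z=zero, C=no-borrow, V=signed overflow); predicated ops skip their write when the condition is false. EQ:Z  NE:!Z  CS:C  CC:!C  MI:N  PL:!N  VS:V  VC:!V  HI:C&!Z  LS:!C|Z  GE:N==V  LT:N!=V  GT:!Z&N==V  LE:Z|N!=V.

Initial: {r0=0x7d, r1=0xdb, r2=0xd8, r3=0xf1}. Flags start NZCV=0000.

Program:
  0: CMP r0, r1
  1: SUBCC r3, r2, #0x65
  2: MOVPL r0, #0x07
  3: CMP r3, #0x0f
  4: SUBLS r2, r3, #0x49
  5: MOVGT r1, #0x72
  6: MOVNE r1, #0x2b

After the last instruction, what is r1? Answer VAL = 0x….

[0] flags=1001 → (cmp)
[1] flags=1001 CC?T → r3=0x73
[2] flags=1001 PL?F → skip
[3] flags=0010 → (cmp)
[4] flags=0010 LS?F → skip
[5] flags=0010 GT?T → r1=0x72
[6] flags=0010 NE?T → r1=0x2b

VAL = 0x2b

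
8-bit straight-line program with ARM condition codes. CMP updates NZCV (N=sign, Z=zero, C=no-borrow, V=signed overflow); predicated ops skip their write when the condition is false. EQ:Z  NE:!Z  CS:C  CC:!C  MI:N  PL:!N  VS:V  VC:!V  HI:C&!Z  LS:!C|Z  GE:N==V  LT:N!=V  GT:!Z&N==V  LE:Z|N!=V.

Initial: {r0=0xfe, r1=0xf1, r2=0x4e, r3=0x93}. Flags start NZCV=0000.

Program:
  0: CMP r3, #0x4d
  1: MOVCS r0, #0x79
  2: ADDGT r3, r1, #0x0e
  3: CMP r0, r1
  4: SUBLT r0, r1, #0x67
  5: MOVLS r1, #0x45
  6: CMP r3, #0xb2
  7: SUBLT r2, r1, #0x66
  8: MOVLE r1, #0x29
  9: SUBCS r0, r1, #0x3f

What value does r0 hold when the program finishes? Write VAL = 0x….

0: ✓ CMP  NZCV=0011
1: ✓ MOVCS  r0←0x79
2: · ADDGT
3: ✓ CMP  NZCV=1001
4: · SUBLT
5: ✓ MOVLS  r1←0x45
6: ✓ CMP  NZCV=1000
7: ✓ SUBLT  r2←0xdf
8: ✓ MOVLE  r1←0x29
9: · SUBCS

VAL = 0x79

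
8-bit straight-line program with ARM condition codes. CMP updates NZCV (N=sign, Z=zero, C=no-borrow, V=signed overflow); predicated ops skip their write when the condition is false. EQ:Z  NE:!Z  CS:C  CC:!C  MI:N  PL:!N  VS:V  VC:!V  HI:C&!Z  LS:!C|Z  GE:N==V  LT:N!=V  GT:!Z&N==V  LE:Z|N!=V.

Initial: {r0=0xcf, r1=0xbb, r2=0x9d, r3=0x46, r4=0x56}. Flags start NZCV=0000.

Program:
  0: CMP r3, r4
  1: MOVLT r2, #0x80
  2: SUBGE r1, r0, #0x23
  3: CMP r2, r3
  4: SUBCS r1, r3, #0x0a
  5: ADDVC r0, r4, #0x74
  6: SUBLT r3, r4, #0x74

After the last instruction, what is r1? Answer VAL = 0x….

VAL = 0x3c

0: ✓ CMP  NZCV=1000
1: ✓ MOVLT  r2←0x80
2: · SUBGE
3: ✓ CMP  NZCV=0011
4: ✓ SUBCS  r1←0x3c
5: · ADDVC
6: ✓ SUBLT  r3←0xe2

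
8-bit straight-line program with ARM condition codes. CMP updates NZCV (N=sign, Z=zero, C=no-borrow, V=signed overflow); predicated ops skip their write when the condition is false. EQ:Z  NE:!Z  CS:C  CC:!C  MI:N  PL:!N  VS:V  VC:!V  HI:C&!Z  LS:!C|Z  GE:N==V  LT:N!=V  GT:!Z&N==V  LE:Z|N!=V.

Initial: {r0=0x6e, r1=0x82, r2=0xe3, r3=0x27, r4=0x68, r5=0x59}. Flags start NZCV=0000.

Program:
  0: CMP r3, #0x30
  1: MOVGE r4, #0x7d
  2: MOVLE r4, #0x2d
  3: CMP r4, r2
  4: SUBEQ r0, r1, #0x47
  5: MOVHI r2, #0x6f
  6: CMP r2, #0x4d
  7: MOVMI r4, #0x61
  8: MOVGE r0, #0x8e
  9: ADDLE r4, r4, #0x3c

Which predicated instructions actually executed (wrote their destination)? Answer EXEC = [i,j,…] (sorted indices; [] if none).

EXEC = [2,7,9]

0: ✓ CMP  NZCV=1000
1: · MOVGE
2: ✓ MOVLE  r4←0x2d
3: ✓ CMP  NZCV=0000
4: · SUBEQ
5: · MOVHI
6: ✓ CMP  NZCV=1010
7: ✓ MOVMI  r4←0x61
8: · MOVGE
9: ✓ ADDLE  r4←0x9d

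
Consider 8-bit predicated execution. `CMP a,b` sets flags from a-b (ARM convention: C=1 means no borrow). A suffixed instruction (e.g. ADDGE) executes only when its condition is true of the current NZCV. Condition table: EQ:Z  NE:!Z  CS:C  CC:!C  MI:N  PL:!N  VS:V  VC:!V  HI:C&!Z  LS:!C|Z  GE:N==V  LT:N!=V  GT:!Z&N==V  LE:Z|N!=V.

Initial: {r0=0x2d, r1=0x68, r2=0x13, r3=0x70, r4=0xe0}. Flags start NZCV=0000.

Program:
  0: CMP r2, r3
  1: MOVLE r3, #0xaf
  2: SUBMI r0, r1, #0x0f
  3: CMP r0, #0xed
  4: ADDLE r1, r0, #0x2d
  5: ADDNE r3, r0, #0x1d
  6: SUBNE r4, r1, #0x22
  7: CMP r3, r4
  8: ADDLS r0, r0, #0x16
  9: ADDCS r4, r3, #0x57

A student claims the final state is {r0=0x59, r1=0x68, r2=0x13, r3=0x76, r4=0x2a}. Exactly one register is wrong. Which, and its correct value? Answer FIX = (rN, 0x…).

FIX = (r4, 0xcd)

0: ✓ CMP  NZCV=1000
1: ✓ MOVLE  r3←0xaf
2: ✓ SUBMI  r0←0x59
3: ✓ CMP  NZCV=0000
4: · ADDLE
5: ✓ ADDNE  r3←0x76
6: ✓ SUBNE  r4←0x46
7: ✓ CMP  NZCV=0010
8: · ADDLS
9: ✓ ADDCS  r4←0xcd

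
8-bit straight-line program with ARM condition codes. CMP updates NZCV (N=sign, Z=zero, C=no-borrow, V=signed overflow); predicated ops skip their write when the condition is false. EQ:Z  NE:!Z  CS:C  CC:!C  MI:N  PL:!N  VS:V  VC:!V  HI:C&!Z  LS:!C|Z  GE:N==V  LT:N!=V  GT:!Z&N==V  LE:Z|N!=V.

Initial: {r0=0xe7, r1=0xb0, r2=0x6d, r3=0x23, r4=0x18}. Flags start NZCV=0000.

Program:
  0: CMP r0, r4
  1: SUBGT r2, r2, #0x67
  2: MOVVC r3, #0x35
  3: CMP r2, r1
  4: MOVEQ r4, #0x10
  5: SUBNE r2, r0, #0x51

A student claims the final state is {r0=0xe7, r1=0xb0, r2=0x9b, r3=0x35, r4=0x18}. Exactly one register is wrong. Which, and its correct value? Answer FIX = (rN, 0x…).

0: ✓ CMP  NZCV=1010
1: · SUBGT
2: ✓ MOVVC  r3←0x35
3: ✓ CMP  NZCV=1001
4: · MOVEQ
5: ✓ SUBNE  r2←0x96

FIX = (r2, 0x96)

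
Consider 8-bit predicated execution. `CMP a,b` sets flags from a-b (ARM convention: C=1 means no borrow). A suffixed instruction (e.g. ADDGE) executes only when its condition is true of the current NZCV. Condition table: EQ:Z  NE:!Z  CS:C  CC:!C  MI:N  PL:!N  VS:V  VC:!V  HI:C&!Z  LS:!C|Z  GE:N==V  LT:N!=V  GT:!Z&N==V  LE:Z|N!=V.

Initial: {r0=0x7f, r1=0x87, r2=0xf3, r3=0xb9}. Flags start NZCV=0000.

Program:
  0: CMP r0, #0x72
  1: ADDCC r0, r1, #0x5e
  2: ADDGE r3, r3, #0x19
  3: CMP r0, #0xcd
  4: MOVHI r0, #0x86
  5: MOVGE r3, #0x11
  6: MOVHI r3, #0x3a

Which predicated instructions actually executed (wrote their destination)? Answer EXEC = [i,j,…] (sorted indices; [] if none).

[0] flags=0010 → (cmp)
[1] flags=0010 CC?F → skip
[2] flags=0010 GE?T → r3=0xd2
[3] flags=1001 → (cmp)
[4] flags=1001 HI?F → skip
[5] flags=1001 GE?T → r3=0x11
[6] flags=1001 HI?F → skip

EXEC = [2,5]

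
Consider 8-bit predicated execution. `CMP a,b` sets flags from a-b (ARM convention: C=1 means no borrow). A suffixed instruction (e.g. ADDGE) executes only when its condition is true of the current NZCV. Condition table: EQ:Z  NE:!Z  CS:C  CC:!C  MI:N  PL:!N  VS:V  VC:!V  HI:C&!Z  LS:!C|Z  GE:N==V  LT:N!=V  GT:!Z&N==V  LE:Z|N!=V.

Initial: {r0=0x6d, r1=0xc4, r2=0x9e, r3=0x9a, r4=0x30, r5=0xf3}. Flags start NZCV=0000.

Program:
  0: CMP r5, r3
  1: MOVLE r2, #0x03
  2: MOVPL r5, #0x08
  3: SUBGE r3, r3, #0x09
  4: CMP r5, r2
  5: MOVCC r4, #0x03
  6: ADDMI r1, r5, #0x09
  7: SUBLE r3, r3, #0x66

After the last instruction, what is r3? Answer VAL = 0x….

0: ✓ CMP  NZCV=0010
1: · MOVLE
2: ✓ MOVPL  r5←0x08
3: ✓ SUBGE  r3←0x91
4: ✓ CMP  NZCV=0000
5: ✓ MOVCC  r4←0x03
6: · ADDMI
7: · SUBLE

VAL = 0x91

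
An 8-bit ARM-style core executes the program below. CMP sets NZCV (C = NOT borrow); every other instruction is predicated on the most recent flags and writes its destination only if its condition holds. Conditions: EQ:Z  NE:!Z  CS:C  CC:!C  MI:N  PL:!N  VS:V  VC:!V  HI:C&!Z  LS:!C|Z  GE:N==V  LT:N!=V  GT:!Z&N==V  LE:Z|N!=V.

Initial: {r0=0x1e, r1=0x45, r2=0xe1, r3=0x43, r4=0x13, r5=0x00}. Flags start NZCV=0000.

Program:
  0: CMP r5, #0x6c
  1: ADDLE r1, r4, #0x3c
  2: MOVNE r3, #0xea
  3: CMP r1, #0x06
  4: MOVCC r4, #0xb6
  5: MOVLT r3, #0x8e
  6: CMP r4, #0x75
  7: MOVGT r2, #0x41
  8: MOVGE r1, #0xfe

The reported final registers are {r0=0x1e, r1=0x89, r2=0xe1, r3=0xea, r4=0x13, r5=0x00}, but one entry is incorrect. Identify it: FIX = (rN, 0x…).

0: ✓ CMP  NZCV=1000
1: ✓ ADDLE  r1←0x4f
2: ✓ MOVNE  r3←0xea
3: ✓ CMP  NZCV=0010
4: · MOVCC
5: · MOVLT
6: ✓ CMP  NZCV=1000
7: · MOVGT
8: · MOVGE

FIX = (r1, 0x4f)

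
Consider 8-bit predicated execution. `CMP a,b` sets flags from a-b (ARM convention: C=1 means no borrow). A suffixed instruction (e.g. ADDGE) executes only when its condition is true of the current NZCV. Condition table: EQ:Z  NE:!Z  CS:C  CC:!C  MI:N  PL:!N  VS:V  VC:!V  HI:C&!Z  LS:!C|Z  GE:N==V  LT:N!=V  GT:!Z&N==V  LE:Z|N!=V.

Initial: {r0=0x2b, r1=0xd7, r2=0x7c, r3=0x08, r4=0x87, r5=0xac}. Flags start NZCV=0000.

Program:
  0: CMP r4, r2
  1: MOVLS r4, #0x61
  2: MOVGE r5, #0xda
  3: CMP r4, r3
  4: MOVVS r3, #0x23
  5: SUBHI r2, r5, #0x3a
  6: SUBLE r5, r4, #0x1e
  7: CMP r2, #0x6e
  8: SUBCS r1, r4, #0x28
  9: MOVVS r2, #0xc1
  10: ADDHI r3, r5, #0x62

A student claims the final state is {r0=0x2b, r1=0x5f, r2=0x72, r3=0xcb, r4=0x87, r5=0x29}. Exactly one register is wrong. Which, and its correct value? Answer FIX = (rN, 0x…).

[0] flags=0011 → (cmp)
[1] flags=0011 LS?F → skip
[2] flags=0011 GE?F → skip
[3] flags=0011 → (cmp)
[4] flags=0011 VS?T → r3=0x23
[5] flags=0011 HI?T → r2=0x72
[6] flags=0011 LE?T → r5=0x69
[7] flags=0010 → (cmp)
[8] flags=0010 CS?T → r1=0x5f
[9] flags=0010 VS?F → skip
[10] flags=0010 HI?T → r3=0xcb

FIX = (r5, 0x69)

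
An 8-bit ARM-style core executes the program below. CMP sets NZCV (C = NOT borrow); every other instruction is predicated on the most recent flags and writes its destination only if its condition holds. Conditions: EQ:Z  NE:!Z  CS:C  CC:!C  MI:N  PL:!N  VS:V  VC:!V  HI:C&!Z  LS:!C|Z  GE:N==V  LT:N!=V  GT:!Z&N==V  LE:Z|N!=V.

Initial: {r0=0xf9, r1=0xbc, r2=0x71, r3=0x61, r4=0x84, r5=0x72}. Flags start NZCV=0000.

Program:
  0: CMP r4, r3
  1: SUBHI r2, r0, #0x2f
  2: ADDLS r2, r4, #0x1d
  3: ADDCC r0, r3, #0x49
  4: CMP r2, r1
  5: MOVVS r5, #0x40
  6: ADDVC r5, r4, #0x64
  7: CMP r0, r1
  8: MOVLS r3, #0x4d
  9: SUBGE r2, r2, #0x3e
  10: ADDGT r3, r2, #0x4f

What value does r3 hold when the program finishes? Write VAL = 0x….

[0] flags=0011 → (cmp)
[1] flags=0011 HI?T → r2=0xca
[2] flags=0011 LS?F → skip
[3] flags=0011 CC?F → skip
[4] flags=0010 → (cmp)
[5] flags=0010 VS?F → skip
[6] flags=0010 VC?T → r5=0xe8
[7] flags=0010 → (cmp)
[8] flags=0010 LS?F → skip
[9] flags=0010 GE?T → r2=0x8c
[10] flags=0010 GT?T → r3=0xdb

VAL = 0xdb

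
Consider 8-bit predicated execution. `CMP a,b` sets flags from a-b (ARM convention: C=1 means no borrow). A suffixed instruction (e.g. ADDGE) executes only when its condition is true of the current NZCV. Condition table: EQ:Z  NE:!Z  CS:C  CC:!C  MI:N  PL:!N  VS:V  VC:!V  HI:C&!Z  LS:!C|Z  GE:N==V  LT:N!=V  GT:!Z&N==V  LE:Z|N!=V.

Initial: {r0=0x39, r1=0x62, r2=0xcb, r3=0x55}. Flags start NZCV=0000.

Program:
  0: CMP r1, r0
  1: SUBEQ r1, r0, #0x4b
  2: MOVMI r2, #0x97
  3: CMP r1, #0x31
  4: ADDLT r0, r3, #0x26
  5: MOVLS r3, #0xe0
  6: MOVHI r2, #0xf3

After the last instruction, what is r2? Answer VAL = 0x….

[0] flags=0010 → (cmp)
[1] flags=0010 EQ?F → skip
[2] flags=0010 MI?F → skip
[3] flags=0010 → (cmp)
[4] flags=0010 LT?F → skip
[5] flags=0010 LS?F → skip
[6] flags=0010 HI?T → r2=0xf3

VAL = 0xf3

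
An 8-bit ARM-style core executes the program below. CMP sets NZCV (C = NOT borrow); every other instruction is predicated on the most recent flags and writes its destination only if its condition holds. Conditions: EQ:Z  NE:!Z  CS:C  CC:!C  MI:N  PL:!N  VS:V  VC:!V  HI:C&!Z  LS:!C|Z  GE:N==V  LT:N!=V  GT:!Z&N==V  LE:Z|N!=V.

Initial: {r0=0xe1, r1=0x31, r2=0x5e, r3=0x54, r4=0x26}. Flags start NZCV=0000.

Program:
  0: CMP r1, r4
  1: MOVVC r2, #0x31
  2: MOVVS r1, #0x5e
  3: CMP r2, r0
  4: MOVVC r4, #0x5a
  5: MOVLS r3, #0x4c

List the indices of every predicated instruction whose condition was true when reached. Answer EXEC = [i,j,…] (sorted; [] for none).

[0] flags=0010 → (cmp)
[1] flags=0010 VC?T → r2=0x31
[2] flags=0010 VS?F → skip
[3] flags=0000 → (cmp)
[4] flags=0000 VC?T → r4=0x5a
[5] flags=0000 LS?T → r3=0x4c

EXEC = [1,4,5]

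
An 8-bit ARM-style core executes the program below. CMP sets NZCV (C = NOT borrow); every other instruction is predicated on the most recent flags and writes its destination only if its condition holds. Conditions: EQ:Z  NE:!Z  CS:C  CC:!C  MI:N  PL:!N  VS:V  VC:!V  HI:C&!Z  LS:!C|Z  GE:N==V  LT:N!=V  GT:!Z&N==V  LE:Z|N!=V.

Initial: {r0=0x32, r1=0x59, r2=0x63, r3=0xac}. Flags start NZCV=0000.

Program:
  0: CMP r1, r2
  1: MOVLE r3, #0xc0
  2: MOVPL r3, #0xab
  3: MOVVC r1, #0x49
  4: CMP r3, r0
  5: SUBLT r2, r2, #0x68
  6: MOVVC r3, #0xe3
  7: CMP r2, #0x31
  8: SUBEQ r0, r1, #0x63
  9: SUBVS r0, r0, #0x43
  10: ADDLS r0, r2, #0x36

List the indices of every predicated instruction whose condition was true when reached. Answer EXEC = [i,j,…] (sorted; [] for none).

EXEC = [1,3,5,6]

[0] flags=1000 → (cmp)
[1] flags=1000 LE?T → r3=0xc0
[2] flags=1000 PL?F → skip
[3] flags=1000 VC?T → r1=0x49
[4] flags=1010 → (cmp)
[5] flags=1010 LT?T → r2=0xfb
[6] flags=1010 VC?T → r3=0xe3
[7] flags=1010 → (cmp)
[8] flags=1010 EQ?F → skip
[9] flags=1010 VS?F → skip
[10] flags=1010 LS?F → skip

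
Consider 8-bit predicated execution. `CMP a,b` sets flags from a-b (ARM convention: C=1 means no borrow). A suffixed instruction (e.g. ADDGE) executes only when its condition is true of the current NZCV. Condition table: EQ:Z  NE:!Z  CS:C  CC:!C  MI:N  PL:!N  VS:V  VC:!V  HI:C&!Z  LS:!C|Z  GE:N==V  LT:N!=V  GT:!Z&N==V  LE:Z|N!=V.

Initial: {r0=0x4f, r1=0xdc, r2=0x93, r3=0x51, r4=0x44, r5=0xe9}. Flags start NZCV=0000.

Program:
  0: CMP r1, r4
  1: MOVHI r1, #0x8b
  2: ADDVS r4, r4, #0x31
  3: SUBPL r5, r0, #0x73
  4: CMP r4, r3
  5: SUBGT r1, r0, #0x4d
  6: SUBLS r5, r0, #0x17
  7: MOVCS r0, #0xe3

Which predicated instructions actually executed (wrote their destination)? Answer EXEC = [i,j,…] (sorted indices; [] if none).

[0] flags=1010 → (cmp)
[1] flags=1010 HI?T → r1=0x8b
[2] flags=1010 VS?F → skip
[3] flags=1010 PL?F → skip
[4] flags=1000 → (cmp)
[5] flags=1000 GT?F → skip
[6] flags=1000 LS?T → r5=0x38
[7] flags=1000 CS?F → skip

EXEC = [1,6]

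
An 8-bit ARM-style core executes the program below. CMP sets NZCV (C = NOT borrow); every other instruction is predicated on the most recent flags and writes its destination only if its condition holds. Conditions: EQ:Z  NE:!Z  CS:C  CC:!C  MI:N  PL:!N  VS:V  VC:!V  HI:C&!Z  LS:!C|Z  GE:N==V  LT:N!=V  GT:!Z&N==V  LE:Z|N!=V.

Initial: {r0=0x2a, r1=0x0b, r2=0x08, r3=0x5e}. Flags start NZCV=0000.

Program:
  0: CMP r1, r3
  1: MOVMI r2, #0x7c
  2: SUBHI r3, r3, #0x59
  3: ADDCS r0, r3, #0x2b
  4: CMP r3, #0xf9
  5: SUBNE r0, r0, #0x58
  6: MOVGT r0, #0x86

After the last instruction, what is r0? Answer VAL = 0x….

VAL = 0x86

[0] flags=1000 → (cmp)
[1] flags=1000 MI?T → r2=0x7c
[2] flags=1000 HI?F → skip
[3] flags=1000 CS?F → skip
[4] flags=0000 → (cmp)
[5] flags=0000 NE?T → r0=0xd2
[6] flags=0000 GT?T → r0=0x86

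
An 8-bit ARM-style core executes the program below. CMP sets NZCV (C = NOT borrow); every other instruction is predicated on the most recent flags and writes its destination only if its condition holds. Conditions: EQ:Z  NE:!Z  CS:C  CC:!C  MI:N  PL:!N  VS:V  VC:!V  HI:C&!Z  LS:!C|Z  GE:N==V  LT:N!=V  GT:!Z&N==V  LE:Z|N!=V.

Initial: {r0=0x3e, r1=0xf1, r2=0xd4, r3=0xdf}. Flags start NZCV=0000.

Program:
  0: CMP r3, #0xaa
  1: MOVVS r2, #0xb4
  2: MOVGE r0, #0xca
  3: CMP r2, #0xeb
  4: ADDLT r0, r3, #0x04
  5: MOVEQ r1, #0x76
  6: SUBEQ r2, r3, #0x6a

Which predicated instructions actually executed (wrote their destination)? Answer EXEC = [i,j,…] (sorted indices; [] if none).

0: ✓ CMP  NZCV=0010
1: · MOVVS
2: ✓ MOVGE  r0←0xca
3: ✓ CMP  NZCV=1000
4: ✓ ADDLT  r0←0xe3
5: · MOVEQ
6: · SUBEQ

EXEC = [2,4]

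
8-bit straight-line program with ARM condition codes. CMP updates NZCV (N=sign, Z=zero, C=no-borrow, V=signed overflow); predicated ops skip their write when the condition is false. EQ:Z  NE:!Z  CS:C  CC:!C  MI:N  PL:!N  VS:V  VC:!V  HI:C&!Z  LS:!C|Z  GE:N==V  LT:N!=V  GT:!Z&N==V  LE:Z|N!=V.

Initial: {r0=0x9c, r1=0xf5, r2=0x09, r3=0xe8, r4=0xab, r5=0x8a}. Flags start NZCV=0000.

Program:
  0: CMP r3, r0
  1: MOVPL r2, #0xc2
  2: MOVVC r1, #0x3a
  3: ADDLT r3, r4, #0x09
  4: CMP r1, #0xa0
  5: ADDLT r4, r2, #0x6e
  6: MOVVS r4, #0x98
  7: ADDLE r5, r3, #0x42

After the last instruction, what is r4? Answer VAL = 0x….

VAL = 0x98

[0] flags=0010 → (cmp)
[1] flags=0010 PL?T → r2=0xc2
[2] flags=0010 VC?T → r1=0x3a
[3] flags=0010 LT?F → skip
[4] flags=1001 → (cmp)
[5] flags=1001 LT?F → skip
[6] flags=1001 VS?T → r4=0x98
[7] flags=1001 LE?F → skip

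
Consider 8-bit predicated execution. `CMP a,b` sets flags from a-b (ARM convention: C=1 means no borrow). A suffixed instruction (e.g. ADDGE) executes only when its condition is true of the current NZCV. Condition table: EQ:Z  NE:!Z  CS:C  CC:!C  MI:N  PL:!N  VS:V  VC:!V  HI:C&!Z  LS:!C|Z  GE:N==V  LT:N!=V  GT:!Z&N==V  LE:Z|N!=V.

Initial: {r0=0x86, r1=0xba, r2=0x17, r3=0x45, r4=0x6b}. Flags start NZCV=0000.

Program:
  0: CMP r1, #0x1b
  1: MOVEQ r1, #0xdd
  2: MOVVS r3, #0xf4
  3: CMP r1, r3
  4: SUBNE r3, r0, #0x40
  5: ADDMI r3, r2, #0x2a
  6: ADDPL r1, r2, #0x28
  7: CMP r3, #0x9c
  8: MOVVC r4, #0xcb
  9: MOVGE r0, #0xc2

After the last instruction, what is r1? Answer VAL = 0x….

0: ✓ CMP  NZCV=1010
1: · MOVEQ
2: · MOVVS
3: ✓ CMP  NZCV=0011
4: ✓ SUBNE  r3←0x46
5: · ADDMI
6: ✓ ADDPL  r1←0x3f
7: ✓ CMP  NZCV=1001
8: · MOVVC
9: ✓ MOVGE  r0←0xc2

VAL = 0x3f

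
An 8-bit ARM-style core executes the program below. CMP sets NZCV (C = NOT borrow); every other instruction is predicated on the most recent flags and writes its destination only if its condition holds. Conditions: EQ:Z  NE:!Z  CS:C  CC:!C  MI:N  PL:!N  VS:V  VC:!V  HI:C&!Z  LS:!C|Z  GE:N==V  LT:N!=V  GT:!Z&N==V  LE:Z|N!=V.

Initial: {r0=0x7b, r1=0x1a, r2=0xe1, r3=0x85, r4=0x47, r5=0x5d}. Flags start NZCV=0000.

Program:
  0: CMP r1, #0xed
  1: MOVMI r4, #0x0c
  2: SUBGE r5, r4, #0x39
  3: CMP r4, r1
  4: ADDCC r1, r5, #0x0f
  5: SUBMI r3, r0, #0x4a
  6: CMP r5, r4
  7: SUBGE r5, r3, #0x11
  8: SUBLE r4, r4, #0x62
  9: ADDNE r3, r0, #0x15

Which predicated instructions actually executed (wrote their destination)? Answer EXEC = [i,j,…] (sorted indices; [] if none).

EXEC = [2,8,9]

[0] flags=0000 → (cmp)
[1] flags=0000 MI?F → skip
[2] flags=0000 GE?T → r5=0x0e
[3] flags=0010 → (cmp)
[4] flags=0010 CC?F → skip
[5] flags=0010 MI?F → skip
[6] flags=1000 → (cmp)
[7] flags=1000 GE?F → skip
[8] flags=1000 LE?T → r4=0xe5
[9] flags=1000 NE?T → r3=0x90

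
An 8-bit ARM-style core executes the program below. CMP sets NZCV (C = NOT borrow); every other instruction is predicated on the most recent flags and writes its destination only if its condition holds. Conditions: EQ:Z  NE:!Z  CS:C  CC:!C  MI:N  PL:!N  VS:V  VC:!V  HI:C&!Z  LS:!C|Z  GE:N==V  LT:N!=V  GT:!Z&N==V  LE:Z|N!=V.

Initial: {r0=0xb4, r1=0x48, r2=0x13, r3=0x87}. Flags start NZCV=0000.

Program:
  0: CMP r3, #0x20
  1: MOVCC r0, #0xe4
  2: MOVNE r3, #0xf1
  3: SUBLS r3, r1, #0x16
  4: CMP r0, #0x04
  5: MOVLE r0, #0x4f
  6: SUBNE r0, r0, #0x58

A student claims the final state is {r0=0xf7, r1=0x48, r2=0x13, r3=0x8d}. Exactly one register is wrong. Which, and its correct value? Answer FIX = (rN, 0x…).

0: ✓ CMP  NZCV=0011
1: · MOVCC
2: ✓ MOVNE  r3←0xf1
3: · SUBLS
4: ✓ CMP  NZCV=1010
5: ✓ MOVLE  r0←0x4f
6: ✓ SUBNE  r0←0xf7

FIX = (r3, 0xf1)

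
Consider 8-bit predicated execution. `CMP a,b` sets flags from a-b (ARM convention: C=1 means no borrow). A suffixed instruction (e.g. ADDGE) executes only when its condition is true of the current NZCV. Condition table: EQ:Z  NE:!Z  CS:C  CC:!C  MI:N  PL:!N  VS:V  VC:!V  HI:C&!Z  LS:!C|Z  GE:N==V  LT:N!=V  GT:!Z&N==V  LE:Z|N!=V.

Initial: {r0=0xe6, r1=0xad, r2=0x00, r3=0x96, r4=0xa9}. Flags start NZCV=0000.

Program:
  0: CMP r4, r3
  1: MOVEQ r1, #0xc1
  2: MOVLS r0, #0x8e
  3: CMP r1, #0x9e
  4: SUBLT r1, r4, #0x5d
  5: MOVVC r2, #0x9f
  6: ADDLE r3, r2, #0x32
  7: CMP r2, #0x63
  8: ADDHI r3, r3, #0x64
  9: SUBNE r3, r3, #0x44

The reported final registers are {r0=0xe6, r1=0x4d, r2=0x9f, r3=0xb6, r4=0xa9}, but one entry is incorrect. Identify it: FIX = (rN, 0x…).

FIX = (r1, 0xad)

[0] flags=0010 → (cmp)
[1] flags=0010 EQ?F → skip
[2] flags=0010 LS?F → skip
[3] flags=0010 → (cmp)
[4] flags=0010 LT?F → skip
[5] flags=0010 VC?T → r2=0x9f
[6] flags=0010 LE?F → skip
[7] flags=0011 → (cmp)
[8] flags=0011 HI?T → r3=0xfa
[9] flags=0011 NE?T → r3=0xb6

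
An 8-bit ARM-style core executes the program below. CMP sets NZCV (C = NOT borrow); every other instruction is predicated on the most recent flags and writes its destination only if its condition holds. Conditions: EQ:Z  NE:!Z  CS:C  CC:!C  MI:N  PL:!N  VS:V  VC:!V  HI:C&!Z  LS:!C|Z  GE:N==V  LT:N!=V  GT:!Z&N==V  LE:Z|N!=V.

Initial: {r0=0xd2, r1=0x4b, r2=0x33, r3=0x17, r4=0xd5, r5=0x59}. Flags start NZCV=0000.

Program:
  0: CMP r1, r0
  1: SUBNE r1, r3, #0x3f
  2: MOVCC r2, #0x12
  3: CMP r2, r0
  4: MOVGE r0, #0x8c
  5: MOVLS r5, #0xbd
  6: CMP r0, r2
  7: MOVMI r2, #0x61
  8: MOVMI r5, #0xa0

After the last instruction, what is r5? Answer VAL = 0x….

VAL = 0xbd

0: ✓ CMP  NZCV=0000
1: ✓ SUBNE  r1←0xd8
2: ✓ MOVCC  r2←0x12
3: ✓ CMP  NZCV=0000
4: ✓ MOVGE  r0←0x8c
5: ✓ MOVLS  r5←0xbd
6: ✓ CMP  NZCV=0011
7: · MOVMI
8: · MOVMI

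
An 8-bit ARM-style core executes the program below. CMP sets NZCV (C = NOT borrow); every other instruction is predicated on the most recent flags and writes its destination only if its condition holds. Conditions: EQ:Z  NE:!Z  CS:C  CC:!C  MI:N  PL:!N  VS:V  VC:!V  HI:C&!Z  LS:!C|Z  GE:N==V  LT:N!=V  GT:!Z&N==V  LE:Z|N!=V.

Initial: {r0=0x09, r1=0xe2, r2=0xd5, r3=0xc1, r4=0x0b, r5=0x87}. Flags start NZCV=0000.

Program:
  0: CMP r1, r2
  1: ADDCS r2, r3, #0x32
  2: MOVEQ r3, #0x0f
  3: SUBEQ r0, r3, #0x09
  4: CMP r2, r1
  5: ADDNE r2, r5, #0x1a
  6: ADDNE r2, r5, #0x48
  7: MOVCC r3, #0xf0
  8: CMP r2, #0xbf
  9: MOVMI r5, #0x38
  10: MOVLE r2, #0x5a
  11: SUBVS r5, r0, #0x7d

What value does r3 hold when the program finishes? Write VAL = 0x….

VAL = 0xc1

[0] flags=0010 → (cmp)
[1] flags=0010 CS?T → r2=0xf3
[2] flags=0010 EQ?F → skip
[3] flags=0010 EQ?F → skip
[4] flags=0010 → (cmp)
[5] flags=0010 NE?T → r2=0xa1
[6] flags=0010 NE?T → r2=0xcf
[7] flags=0010 CC?F → skip
[8] flags=0010 → (cmp)
[9] flags=0010 MI?F → skip
[10] flags=0010 LE?F → skip
[11] flags=0010 VS?F → skip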